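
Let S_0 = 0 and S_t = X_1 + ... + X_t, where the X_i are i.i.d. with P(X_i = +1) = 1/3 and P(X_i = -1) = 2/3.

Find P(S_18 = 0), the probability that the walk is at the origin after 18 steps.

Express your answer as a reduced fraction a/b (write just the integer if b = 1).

Answer: 24893440/387420489

Derivation:
To be at 0 after 18 steps: need exactly 9 steps of +1 and 9 of -1.
Number of such sequences: C(18,9) = 48620
Each has probability (1/3)^9 · (2/3)^9 = 512/387420489
P = 48620 · 512/387420489 = 24893440/387420489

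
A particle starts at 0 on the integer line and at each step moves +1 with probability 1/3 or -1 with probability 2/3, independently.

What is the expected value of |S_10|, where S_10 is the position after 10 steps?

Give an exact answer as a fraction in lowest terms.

Answer: 220450/59049

Derivation:
S_10 takes values m ≡ 0 (mod 2) with |m| ≤ 10; P(S_10=m) = C(10,(10+m)/2) · (1/3)^((10+m)/2) · (2/3)^((10-m)/2).
Distribution: P(S=-10)=1024/59049, P(S=-8)=5120/59049, P(S=-6)=1280/6561, P(S=-4)=5120/19683, P(S=-2)=4480/19683, P(S=0)=896/6561, P(S=2)=1120/19683, P(S=4)=320/19683, P(S=6)=20/6561, P(S=8)=20/59049, P(S=10)=1/59049
E[|S_10|] = Σ_m |m|·P(S_10=m) = 220450/59049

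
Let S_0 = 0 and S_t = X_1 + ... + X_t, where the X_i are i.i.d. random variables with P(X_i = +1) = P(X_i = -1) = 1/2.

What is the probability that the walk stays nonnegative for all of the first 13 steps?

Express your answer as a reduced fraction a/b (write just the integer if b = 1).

Answer: 429/2048

Derivation:
Let f(t,s) = #length-t paths at position s with S_1..S_t all ≥ 0.
f(t,s) = f(t-1,s-1) + f(t-1,s+1) for s ≥ 0; f(t,s) = 0 for s < 0.
t=0: f(0,0)=1
t=1: f(1,1)=1
t=2: f(2,0)=1 f(2,2)=1
t=3: f(3,1)=2 f(3,3)=1
t=4: f(4,0)=2 f(4,2)=3 f(4,4)=1
t=5: f(5,1)=5 f(5,3)=4 f(5,5)=1
t=6: f(6,0)=5 f(6,2)=9 f(6,4)=5 f(6,6)=1
t=7: f(7,1)=14 f(7,3)=14 f(7,5)=6 f(7,7)=1
t=8: f(8,0)=14 f(8,2)=28 f(8,4)=20 f(8,6)=7 f(8,8)=1
t=9: f(9,1)=42 f(9,3)=48 f(9,5)=27 f(9,7)=8 f(9,9)=1
t=10: f(10,0)=42 f(10,2)=90 f(10,4)=75 f(10,6)=35 f(10,8)=9 f(10,10)=1
t=11: f(11,1)=132 f(11,3)=165 f(11,5)=110 f(11,7)=44 f(11,9)=10 f(11,11)=1
t=12: f(12,0)=132 f(12,2)=297 f(12,4)=275 f(12,6)=154 f(12,8)=54 f(12,10)=11 f(12,12)=1
t=13: f(13,1)=429 f(13,3)=572 f(13,5)=429 f(13,7)=208 f(13,9)=65 f(13,11)=12 f(13,13)=1
Σ_s f(13,s) = 1716
P = 1716/8192 = 429/2048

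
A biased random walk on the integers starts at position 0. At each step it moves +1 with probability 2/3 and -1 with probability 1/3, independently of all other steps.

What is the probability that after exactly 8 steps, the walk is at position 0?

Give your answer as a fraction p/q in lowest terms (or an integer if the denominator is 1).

To be at 0 after 8 steps: need exactly 4 steps of +1 and 4 of -1.
Number of such sequences: C(8,4) = 70
Each has probability (2/3)^4 · (1/3)^4 = 16/6561
P = 70 · 16/6561 = 1120/6561

Answer: 1120/6561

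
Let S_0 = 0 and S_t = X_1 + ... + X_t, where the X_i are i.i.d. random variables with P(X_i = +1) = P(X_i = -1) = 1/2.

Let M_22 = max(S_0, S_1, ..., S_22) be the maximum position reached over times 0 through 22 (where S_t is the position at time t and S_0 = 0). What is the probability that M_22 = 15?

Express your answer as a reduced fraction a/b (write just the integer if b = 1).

Answer: 385/1048576

Derivation:
Let M_22 = max(S_0,...,S_22). Use the reflection principle: for j ≥ 1, #{paths with M_22 ≥ j} = #{S_22 ≥ j} + #{S_22 ≥ j+1}.
By reflection, #{M_22 ≥ 15} = #{S_22 ≥ 15} + #{S_22 ≥ 16} = 1794 + 1794 = 3588.
#{M_22 ≥ 16} = #{S_22 ≥ 16} + #{S_22 ≥ 17} = 1794 + 254 = 2048.
#{M_22 = 15} = 3588 - 2048 = 1540.
P(M_22 = 15) = 1540/4194304 = 385/1048576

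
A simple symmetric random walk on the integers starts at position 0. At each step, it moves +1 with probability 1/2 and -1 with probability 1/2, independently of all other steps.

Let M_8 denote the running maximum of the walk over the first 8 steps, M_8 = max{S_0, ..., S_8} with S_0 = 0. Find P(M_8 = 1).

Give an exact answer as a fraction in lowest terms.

Answer: 7/32

Derivation:
Let M_8 = max(S_0,...,S_8). Use the reflection principle: for j ≥ 1, #{paths with M_8 ≥ j} = #{S_8 ≥ j} + #{S_8 ≥ j+1}.
By reflection, #{M_8 ≥ 1} = #{S_8 ≥ 1} + #{S_8 ≥ 2} = 93 + 93 = 186.
#{M_8 ≥ 2} = #{S_8 ≥ 2} + #{S_8 ≥ 3} = 93 + 37 = 130.
#{M_8 = 1} = 186 - 130 = 56.
P(M_8 = 1) = 56/256 = 7/32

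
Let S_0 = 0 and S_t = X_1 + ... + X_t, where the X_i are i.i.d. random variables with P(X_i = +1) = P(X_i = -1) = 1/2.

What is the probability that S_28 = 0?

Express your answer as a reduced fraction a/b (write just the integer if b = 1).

To return to 0 after 28 steps: need exactly 14 steps of +1 and 14 of -1.
Favorable paths: C(28,14) = 40116600
Total paths: 2^28 = 268435456
P = 40116600/268435456 = 5014575/33554432

Answer: 5014575/33554432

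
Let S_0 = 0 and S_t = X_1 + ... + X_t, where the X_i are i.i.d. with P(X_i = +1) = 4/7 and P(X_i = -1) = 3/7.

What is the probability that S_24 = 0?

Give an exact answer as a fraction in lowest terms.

Answer: 3444360931964878848/27368747340080916343

Derivation:
To be at 0 after 24 steps: need exactly 12 steps of +1 and 12 of -1.
Number of such sequences: C(24,12) = 2704156
Each has probability (4/7)^12 · (3/7)^12 = 8916100448256/191581231380566414401
P = 2704156 · 8916100448256/191581231380566414401 = 3444360931964878848/27368747340080916343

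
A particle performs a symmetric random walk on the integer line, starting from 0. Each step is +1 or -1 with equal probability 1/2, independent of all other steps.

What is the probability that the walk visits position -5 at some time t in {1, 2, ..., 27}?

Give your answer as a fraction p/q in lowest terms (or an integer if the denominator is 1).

Count via complement. Let g(t,s) = #length-t paths at position s with S_1..S_t all ≠ -5.
g(t,s) = g(t-1,s-1) + g(t-1,s+1) for s ≠ -5; g(t,-5) = 0.
t=0: g(0,0)=1
t=1: g(1,-1)=1 g(1,1)=1
t=2: g(2,-2)=1 g(2,0)=2 g(2,2)=1
t=3: g(3,-3)=1 g(3,-1)=3 g(3,1)=3 g(3,3)=1
t=4: g(4,-4)=1 g(4,-2)=4 g(4,0)=6 g(4,2)=4 g(4,4)=1
t=5: g(5,-3)=5 g(5,-1)=10 g(5,1)=10 g(5,3)=5 g(5,5)=1
t=6: g(6,-4)=5 g(6,-2)=15 g(6,0)=20 g(6,2)=15 g(6,4)=6 g(6,6)=1
t=7: g(7,-3)=20 g(7,-1)=35 g(7,1)=35 g(7,3)=21 g(7,5)=7 g(7,7)=1
t=8: g(8,-4)=20 g(8,-2)=55 g(8,0)=70 g(8,2)=56 g(8,4)=28 g(8,6)=8 g(8,8)=1
t=9: g(9,-3)=75 g(9,-1)=125 g(9,1)=126 g(9,3)=84 g(9,5)=36 g(9,7)=9 g(9,9)=1
t=10: g(10,-4)=75 g(10,-2)=200 g(10,0)=251 g(10,2)=210 g(10,4)=120 g(10,6)=45 g(10,8)=10 g(10,10)=1
t=11: g(11,-3)=275 g(11,-1)=451 g(11,1)=461 g(11,3)=330 g(11,5)=165 g(11,7)=55 g(11,9)=11 g(11,11)=1
t=12: g(12,-4)=275 g(12,-2)=726 g(12,0)=912 g(12,2)=791 g(12,4)=495 g(12,6)=220 g(12,8)=66 g(12,10)=12 g(12,12)=1
t=13: g(13,-3)=1001 g(13,-1)=1638 g(13,1)=1703 g(13,3)=1286 g(13,5)=715 g(13,7)=286 g(13,9)=78 g(13,11)=13 g(13,13)=1
t=14: g(14,-4)=1001 g(14,-2)=2639 g(14,0)=3341 g(14,2)=2989 g(14,4)=2001 g(14,6)=1001 g(14,8)=364 g(14,10)=91 g(14,12)=14 g(14,14)=1
t=15: g(15,-3)=3640 g(15,-1)=5980 g(15,1)=6330 g(15,3)=4990 g(15,5)=3002 g(15,7)=1365 g(15,9)=455 g(15,11)=105 g(15,13)=15 g(15,15)=1
t=16: g(16,-4)=3640 g(16,-2)=9620 g(16,0)=12310 g(16,2)=11320 g(16,4)=7992 g(16,6)=4367 g(16,8)=1820 g(16,10)=560 g(16,12)=120 g(16,14)=16 g(16,16)=1
t=17: g(17,-3)=13260 g(17,-1)=21930 g(17,1)=23630 g(17,3)=19312 g(17,5)=12359 g(17,7)=6187 g(17,9)=2380 g(17,11)=680 g(17,13)=136 g(17,15)=17 g(17,17)=1
t=18: g(18,-4)=13260 g(18,-2)=35190 g(18,0)=45560 g(18,2)=42942 g(18,4)=31671 g(18,6)=18546 g(18,8)=8567 g(18,10)=3060 g(18,12)=816 g(18,14)=153 g(18,16)=18 g(18,18)=1
t=19: g(19,-3)=48450 g(19,-1)=80750 g(19,1)=88502 g(19,3)=74613 g(19,5)=50217 g(19,7)=27113 g(19,9)=11627 g(19,11)=3876 g(19,13)=969 g(19,15)=171 g(19,17)=19 g(19,19)=1
t=20: g(20,-4)=48450 g(20,-2)=129200 g(20,0)=169252 g(20,2)=163115 g(20,4)=124830 g(20,6)=77330 g(20,8)=38740 g(20,10)=15503 g(20,12)=4845 g(20,14)=1140 g(20,16)=190 g(20,18)=20 g(20,20)=1
t=21: g(21,-3)=177650 g(21,-1)=298452 g(21,1)=332367 g(21,3)=287945 g(21,5)=202160 g(21,7)=116070 g(21,9)=54243 g(21,11)=20348 g(21,13)=5985 g(21,15)=1330 g(21,17)=210 g(21,19)=21 g(21,21)=1
t=22: g(22,-4)=177650 g(22,-2)=476102 g(22,0)=630819 g(22,2)=620312 g(22,4)=490105 g(22,6)=318230 g(22,8)=170313 g(22,10)=74591 g(22,12)=26333 g(22,14)=7315 g(22,16)=1540 g(22,18)=231 g(22,20)=22 g(22,22)=1
t=23: g(23,-3)=653752 g(23,-1)=1106921 g(23,1)=1251131 g(23,3)=1110417 g(23,5)=808335 g(23,7)=488543 g(23,9)=244904 g(23,11)=100924 g(23,13)=33648 g(23,15)=8855 g(23,17)=1771 g(23,19)=253 g(23,21)=23 g(23,23)=1
t=24: g(24,-4)=653752 g(24,-2)=1760673 g(24,0)=2358052 g(24,2)=2361548 g(24,4)=1918752 g(24,6)=1296878 g(24,8)=733447 g(24,10)=345828 g(24,12)=134572 g(24,14)=42503 g(24,16)=10626 g(24,18)=2024 g(24,20)=276 g(24,22)=24 g(24,24)=1
t=25: g(25,-3)=2414425 g(25,-1)=4118725 g(25,1)=4719600 g(25,3)=4280300 g(25,5)=3215630 g(25,7)=2030325 g(25,9)=1079275 g(25,11)=480400 g(25,13)=177075 g(25,15)=53129 g(25,17)=12650 g(25,19)=2300 g(25,21)=300 g(25,23)=25 g(25,25)=1
t=26: g(26,-4)=2414425 g(26,-2)=6533150 g(26,0)=8838325 g(26,2)=8999900 g(26,4)=7495930 g(26,6)=5245955 g(26,8)=3109600 g(26,10)=1559675 g(26,12)=657475 g(26,14)=230204 g(26,16)=65779 g(26,18)=14950 g(26,20)=2600 g(26,22)=325 g(26,24)=26 g(26,26)=1
t=27: g(27,-3)=8947575 g(27,-1)=15371475 g(27,1)=17838225 g(27,3)=16495830 g(27,5)=12741885 g(27,7)=8355555 g(27,9)=4669275 g(27,11)=2217150 g(27,13)=887679 g(27,15)=295983 g(27,17)=80729 g(27,19)=17550 g(27,21)=2925 g(27,23)=351 g(27,25)=27 g(27,27)=1
Paths never hitting -5: Σ_s g(27,s) = 87922215
Paths hitting -5: 2^27 - 87922215 = 46295513
P = 46295513/134217728 = 46295513/134217728

Answer: 46295513/134217728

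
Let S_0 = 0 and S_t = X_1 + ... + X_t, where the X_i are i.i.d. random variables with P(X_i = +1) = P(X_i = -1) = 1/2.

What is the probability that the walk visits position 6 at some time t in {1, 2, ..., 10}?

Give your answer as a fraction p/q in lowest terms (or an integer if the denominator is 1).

Count via complement. Let g(t,s) = #length-t paths at position s with S_1..S_t all ≠ 6.
g(t,s) = g(t-1,s-1) + g(t-1,s+1) for s ≠ 6; g(t,6) = 0.
t=0: g(0,0)=1
t=1: g(1,-1)=1 g(1,1)=1
t=2: g(2,-2)=1 g(2,0)=2 g(2,2)=1
t=3: g(3,-3)=1 g(3,-1)=3 g(3,1)=3 g(3,3)=1
t=4: g(4,-4)=1 g(4,-2)=4 g(4,0)=6 g(4,2)=4 g(4,4)=1
t=5: g(5,-5)=1 g(5,-3)=5 g(5,-1)=10 g(5,1)=10 g(5,3)=5 g(5,5)=1
t=6: g(6,-6)=1 g(6,-4)=6 g(6,-2)=15 g(6,0)=20 g(6,2)=15 g(6,4)=6
t=7: g(7,-7)=1 g(7,-5)=7 g(7,-3)=21 g(7,-1)=35 g(7,1)=35 g(7,3)=21 g(7,5)=6
t=8: g(8,-8)=1 g(8,-6)=8 g(8,-4)=28 g(8,-2)=56 g(8,0)=70 g(8,2)=56 g(8,4)=27
t=9: g(9,-9)=1 g(9,-7)=9 g(9,-5)=36 g(9,-3)=84 g(9,-1)=126 g(9,1)=126 g(9,3)=83 g(9,5)=27
t=10: g(10,-10)=1 g(10,-8)=10 g(10,-6)=45 g(10,-4)=120 g(10,-2)=210 g(10,0)=252 g(10,2)=209 g(10,4)=110
Paths never hitting 6: Σ_s g(10,s) = 957
Paths hitting 6: 2^10 - 957 = 67
P = 67/1024 = 67/1024

Answer: 67/1024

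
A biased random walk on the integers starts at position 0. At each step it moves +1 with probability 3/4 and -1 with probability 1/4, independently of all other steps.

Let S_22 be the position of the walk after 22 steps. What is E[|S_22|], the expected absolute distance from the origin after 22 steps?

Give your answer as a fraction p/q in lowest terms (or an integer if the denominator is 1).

S_22 takes values m ≡ 0 (mod 2) with |m| ≤ 22; P(S_22=m) = C(22,(22+m)/2) · (3/4)^((22+m)/2) · (1/4)^((22-m)/2).
Distribution: P(S=-22)=1/17592186044416, P(S=-20)=33/8796093022208, P(S=-18)=2079/17592186044416, P(S=-16)=10395/4398046511104, P(S=-14)=592515/17592186044416, P(S=-12)=3199581/8796093022208, P(S=-10)=54392877/17592186044416, P(S=-8)=23311233/1099511627776, P(S=-6)=1049005485/8796093022208, P(S=-4)=2447679465/4398046511104, P(S=-2)=19091899827/8796093022208, P(S=0)=15620645313/2199023255552, P(S=2)=171827098443/8796093022208, P(S=4)=198262036665/4398046511104, P(S=6)=764724998565/8796093022208, P(S=8)=152944999713/1099511627776, P(S=10)=3211844993973/17592186044416, P(S=12)=1700388526221/8796093022208, P(S=14)=2833980877035/17592186044416, P(S=16)=447470664795/4398046511104, P(S=18)=805447196631/17592186044416, P(S=20)=115063885233/8796093022208, P(S=22)=31381059609/17592186044416
E[|S_22|] = Σ_m |m|·P(S_22=m) = 12111094417081/1099511627776

Answer: 12111094417081/1099511627776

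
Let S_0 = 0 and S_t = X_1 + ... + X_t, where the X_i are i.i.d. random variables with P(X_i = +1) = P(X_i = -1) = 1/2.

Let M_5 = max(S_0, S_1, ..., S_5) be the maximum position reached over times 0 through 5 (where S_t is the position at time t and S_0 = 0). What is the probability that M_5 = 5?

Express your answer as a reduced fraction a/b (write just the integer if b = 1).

Let M_5 = max(S_0,...,S_5). Use the reflection principle: for j ≥ 1, #{paths with M_5 ≥ j} = #{S_5 ≥ j} + #{S_5 ≥ j+1}.
By reflection, #{M_5 ≥ 5} = #{S_5 ≥ 5} + #{S_5 ≥ 6} = 1 + 0 = 1.
#{M_5 ≥ 6} = #{S_5 ≥ 6} + #{S_5 ≥ 7} = 0 + 0 = 0.
#{M_5 = 5} = 1 - 0 = 1.
P(M_5 = 5) = 1/32 = 1/32

Answer: 1/32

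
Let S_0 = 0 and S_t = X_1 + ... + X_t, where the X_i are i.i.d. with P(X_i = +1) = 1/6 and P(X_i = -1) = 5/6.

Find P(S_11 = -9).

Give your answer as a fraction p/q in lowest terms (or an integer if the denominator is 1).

Answer: 107421875/362797056

Derivation:
To reach position -9 after 11 steps: need 1 step of +1 and 10 steps of -1.
Number of such sequences: C(11,1) = 11
Each has probability (1/6)^1 · (5/6)^10 = 9765625/362797056
P = 11 · 9765625/362797056 = 107421875/362797056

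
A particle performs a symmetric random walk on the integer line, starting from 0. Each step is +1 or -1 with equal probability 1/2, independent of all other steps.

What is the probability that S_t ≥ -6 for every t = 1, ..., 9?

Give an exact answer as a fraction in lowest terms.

Answer: 501/512

Derivation:
Let f(t,s) = #length-t paths at position s with S_1..S_t all ≥ -6.
f(t,s) = f(t-1,s-1) + f(t-1,s+1) for s ≥ -6; f(t,s) = 0 for s < -6.
t=0: f(0,0)=1
t=1: f(1,-1)=1 f(1,1)=1
t=2: f(2,-2)=1 f(2,0)=2 f(2,2)=1
t=3: f(3,-3)=1 f(3,-1)=3 f(3,1)=3 f(3,3)=1
t=4: f(4,-4)=1 f(4,-2)=4 f(4,0)=6 f(4,2)=4 f(4,4)=1
t=5: f(5,-5)=1 f(5,-3)=5 f(5,-1)=10 f(5,1)=10 f(5,3)=5 f(5,5)=1
t=6: f(6,-6)=1 f(6,-4)=6 f(6,-2)=15 f(6,0)=20 f(6,2)=15 f(6,4)=6 f(6,6)=1
t=7: f(7,-5)=7 f(7,-3)=21 f(7,-1)=35 f(7,1)=35 f(7,3)=21 f(7,5)=7 f(7,7)=1
t=8: f(8,-6)=7 f(8,-4)=28 f(8,-2)=56 f(8,0)=70 f(8,2)=56 f(8,4)=28 f(8,6)=8 f(8,8)=1
t=9: f(9,-5)=35 f(9,-3)=84 f(9,-1)=126 f(9,1)=126 f(9,3)=84 f(9,5)=36 f(9,7)=9 f(9,9)=1
Σ_s f(9,s) = 501
P = 501/512 = 501/512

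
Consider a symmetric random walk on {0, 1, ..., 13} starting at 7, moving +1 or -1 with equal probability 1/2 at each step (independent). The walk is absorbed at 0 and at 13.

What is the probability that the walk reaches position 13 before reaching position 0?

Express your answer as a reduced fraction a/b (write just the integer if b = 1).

Answer: 7/13

Derivation:
Symmetric walk (p = 1/2): the harmonic-function argument gives P(hit 13 before 0 | start at 7) = a/N.
P = 7/13 = 7/13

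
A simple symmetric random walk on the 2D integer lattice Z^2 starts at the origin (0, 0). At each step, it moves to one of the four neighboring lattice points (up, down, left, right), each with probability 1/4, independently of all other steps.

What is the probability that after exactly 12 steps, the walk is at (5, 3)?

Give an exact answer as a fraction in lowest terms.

Let h be the number of horizontal steps (so 12-h are vertical). To end at (5,3) need (h+5)/2 right-steps and ((12-h)+3)/2 up-steps.
Sum over h with 5 ≤ h ≤ 9, h ≡ 1 (mod 2), 12-h ≡ 1 (mod 2):
h=5: C(12,5)·C(5,5)·C(7,5) = 792·1·21 = 16632
h=7: C(12,7)·C(7,6)·C(5,4) = 792·7·5 = 27720
h=9: C(12,9)·C(9,7)·C(3,3) = 220·36·1 = 7920
Total favorable: 52272
Total paths: 4^12 = 16777216
P = 52272/16777216 = 3267/1048576

Answer: 3267/1048576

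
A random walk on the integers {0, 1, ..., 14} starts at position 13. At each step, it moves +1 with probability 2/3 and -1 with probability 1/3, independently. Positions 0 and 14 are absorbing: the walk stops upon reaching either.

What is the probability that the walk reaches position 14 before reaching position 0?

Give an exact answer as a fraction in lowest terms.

Biased walk: p = 2/3, q = 1/3, r = q/p = 1/2
Gambler's ruin: P(hit 14 before 0 | start at 13) = (1 - r^a)/(1 - r^N)
r^13 = 1/8192; r^14 = 1/16384
P = (1 - 1/8192) / (1 - 1/16384) = 8191/8192 / 16383/16384 = 16382/16383

Answer: 16382/16383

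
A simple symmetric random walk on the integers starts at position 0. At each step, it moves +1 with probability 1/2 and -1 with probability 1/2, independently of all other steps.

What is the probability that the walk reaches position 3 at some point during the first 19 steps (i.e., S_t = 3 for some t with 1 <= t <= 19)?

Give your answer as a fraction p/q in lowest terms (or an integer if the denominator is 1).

Count via complement. Let g(t,s) = #length-t paths at position s with S_1..S_t all ≠ 3.
g(t,s) = g(t-1,s-1) + g(t-1,s+1) for s ≠ 3; g(t,3) = 0.
t=0: g(0,0)=1
t=1: g(1,-1)=1 g(1,1)=1
t=2: g(2,-2)=1 g(2,0)=2 g(2,2)=1
t=3: g(3,-3)=1 g(3,-1)=3 g(3,1)=3
t=4: g(4,-4)=1 g(4,-2)=4 g(4,0)=6 g(4,2)=3
t=5: g(5,-5)=1 g(5,-3)=5 g(5,-1)=10 g(5,1)=9
t=6: g(6,-6)=1 g(6,-4)=6 g(6,-2)=15 g(6,0)=19 g(6,2)=9
t=7: g(7,-7)=1 g(7,-5)=7 g(7,-3)=21 g(7,-1)=34 g(7,1)=28
t=8: g(8,-8)=1 g(8,-6)=8 g(8,-4)=28 g(8,-2)=55 g(8,0)=62 g(8,2)=28
t=9: g(9,-9)=1 g(9,-7)=9 g(9,-5)=36 g(9,-3)=83 g(9,-1)=117 g(9,1)=90
t=10: g(10,-10)=1 g(10,-8)=10 g(10,-6)=45 g(10,-4)=119 g(10,-2)=200 g(10,0)=207 g(10,2)=90
t=11: g(11,-11)=1 g(11,-9)=11 g(11,-7)=55 g(11,-5)=164 g(11,-3)=319 g(11,-1)=407 g(11,1)=297
t=12: g(12,-12)=1 g(12,-10)=12 g(12,-8)=66 g(12,-6)=219 g(12,-4)=483 g(12,-2)=726 g(12,0)=704 g(12,2)=297
t=13: g(13,-13)=1 g(13,-11)=13 g(13,-9)=78 g(13,-7)=285 g(13,-5)=702 g(13,-3)=1209 g(13,-1)=1430 g(13,1)=1001
t=14: g(14,-14)=1 g(14,-12)=14 g(14,-10)=91 g(14,-8)=363 g(14,-6)=987 g(14,-4)=1911 g(14,-2)=2639 g(14,0)=2431 g(14,2)=1001
t=15: g(15,-15)=1 g(15,-13)=15 g(15,-11)=105 g(15,-9)=454 g(15,-7)=1350 g(15,-5)=2898 g(15,-3)=4550 g(15,-1)=5070 g(15,1)=3432
t=16: g(16,-16)=1 g(16,-14)=16 g(16,-12)=120 g(16,-10)=559 g(16,-8)=1804 g(16,-6)=4248 g(16,-4)=7448 g(16,-2)=9620 g(16,0)=8502 g(16,2)=3432
t=17: g(17,-17)=1 g(17,-15)=17 g(17,-13)=136 g(17,-11)=679 g(17,-9)=2363 g(17,-7)=6052 g(17,-5)=11696 g(17,-3)=17068 g(17,-1)=18122 g(17,1)=11934
t=18: g(18,-18)=1 g(18,-16)=18 g(18,-14)=153 g(18,-12)=815 g(18,-10)=3042 g(18,-8)=8415 g(18,-6)=17748 g(18,-4)=28764 g(18,-2)=35190 g(18,0)=30056 g(18,2)=11934
t=19: g(19,-19)=1 g(19,-17)=19 g(19,-15)=171 g(19,-13)=968 g(19,-11)=3857 g(19,-9)=11457 g(19,-7)=26163 g(19,-5)=46512 g(19,-3)=63954 g(19,-1)=65246 g(19,1)=41990
Paths never hitting 3: Σ_s g(19,s) = 260338
Paths hitting 3: 2^19 - 260338 = 263950
P = 263950/524288 = 131975/262144

Answer: 131975/262144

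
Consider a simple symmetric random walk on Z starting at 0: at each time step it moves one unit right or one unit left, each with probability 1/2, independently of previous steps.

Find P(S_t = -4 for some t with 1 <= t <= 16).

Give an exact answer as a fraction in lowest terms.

Count via complement. Let g(t,s) = #length-t paths at position s with S_1..S_t all ≠ -4.
g(t,s) = g(t-1,s-1) + g(t-1,s+1) for s ≠ -4; g(t,-4) = 0.
t=0: g(0,0)=1
t=1: g(1,-1)=1 g(1,1)=1
t=2: g(2,-2)=1 g(2,0)=2 g(2,2)=1
t=3: g(3,-3)=1 g(3,-1)=3 g(3,1)=3 g(3,3)=1
t=4: g(4,-2)=4 g(4,0)=6 g(4,2)=4 g(4,4)=1
t=5: g(5,-3)=4 g(5,-1)=10 g(5,1)=10 g(5,3)=5 g(5,5)=1
t=6: g(6,-2)=14 g(6,0)=20 g(6,2)=15 g(6,4)=6 g(6,6)=1
t=7: g(7,-3)=14 g(7,-1)=34 g(7,1)=35 g(7,3)=21 g(7,5)=7 g(7,7)=1
t=8: g(8,-2)=48 g(8,0)=69 g(8,2)=56 g(8,4)=28 g(8,6)=8 g(8,8)=1
t=9: g(9,-3)=48 g(9,-1)=117 g(9,1)=125 g(9,3)=84 g(9,5)=36 g(9,7)=9 g(9,9)=1
t=10: g(10,-2)=165 g(10,0)=242 g(10,2)=209 g(10,4)=120 g(10,6)=45 g(10,8)=10 g(10,10)=1
t=11: g(11,-3)=165 g(11,-1)=407 g(11,1)=451 g(11,3)=329 g(11,5)=165 g(11,7)=55 g(11,9)=11 g(11,11)=1
t=12: g(12,-2)=572 g(12,0)=858 g(12,2)=780 g(12,4)=494 g(12,6)=220 g(12,8)=66 g(12,10)=12 g(12,12)=1
t=13: g(13,-3)=572 g(13,-1)=1430 g(13,1)=1638 g(13,3)=1274 g(13,5)=714 g(13,7)=286 g(13,9)=78 g(13,11)=13 g(13,13)=1
t=14: g(14,-2)=2002 g(14,0)=3068 g(14,2)=2912 g(14,4)=1988 g(14,6)=1000 g(14,8)=364 g(14,10)=91 g(14,12)=14 g(14,14)=1
t=15: g(15,-3)=2002 g(15,-1)=5070 g(15,1)=5980 g(15,3)=4900 g(15,5)=2988 g(15,7)=1364 g(15,9)=455 g(15,11)=105 g(15,13)=15 g(15,15)=1
t=16: g(16,-2)=7072 g(16,0)=11050 g(16,2)=10880 g(16,4)=7888 g(16,6)=4352 g(16,8)=1819 g(16,10)=560 g(16,12)=120 g(16,14)=16 g(16,16)=1
Paths never hitting -4: Σ_s g(16,s) = 43758
Paths hitting -4: 2^16 - 43758 = 21778
P = 21778/65536 = 10889/32768

Answer: 10889/32768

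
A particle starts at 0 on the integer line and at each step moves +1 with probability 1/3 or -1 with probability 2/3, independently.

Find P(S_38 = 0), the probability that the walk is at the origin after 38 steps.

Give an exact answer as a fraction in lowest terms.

Answer: 6177032555724800/450283905890997363

Derivation:
To be at 0 after 38 steps: need exactly 19 steps of +1 and 19 of -1.
Number of such sequences: C(38,19) = 35345263800
Each has probability (1/3)^19 · (2/3)^19 = 524288/1350851717672992089
P = 35345263800 · 524288/1350851717672992089 = 6177032555724800/450283905890997363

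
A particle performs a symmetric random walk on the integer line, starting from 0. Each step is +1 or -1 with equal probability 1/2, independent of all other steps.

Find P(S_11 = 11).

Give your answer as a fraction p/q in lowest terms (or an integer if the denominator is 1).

Answer: 1/2048

Derivation:
To reach position 11 after 11 steps: need 11 steps of +1 and 0 of -1.
Favorable paths: C(11,11) = 1
Total paths: 2^11 = 2048
P = 1/2048 = 1/2048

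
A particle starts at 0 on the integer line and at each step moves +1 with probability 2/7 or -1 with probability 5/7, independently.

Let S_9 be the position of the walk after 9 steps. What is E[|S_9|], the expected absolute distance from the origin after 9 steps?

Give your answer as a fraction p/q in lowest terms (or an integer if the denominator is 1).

S_9 takes values m ≡ 1 (mod 2) with |m| ≤ 9; P(S_9=m) = C(9,(9+m)/2) · (2/7)^((9+m)/2) · (5/7)^((9-m)/2).
Distribution: P(S=-9)=1953125/40353607, P(S=-7)=7031250/40353607, P(S=-5)=11250000/40353607, P(S=-3)=1500000/5764801, P(S=-1)=900000/5764801, P(S=1)=360000/5764801, P(S=3)=96000/5764801, P(S=5)=115200/40353607, P(S=7)=11520/40353607, P(S=9)=512/40353607
E[|S_9|] = Σ_m |m|·P(S_9=m) = 23720589/5764801

Answer: 23720589/5764801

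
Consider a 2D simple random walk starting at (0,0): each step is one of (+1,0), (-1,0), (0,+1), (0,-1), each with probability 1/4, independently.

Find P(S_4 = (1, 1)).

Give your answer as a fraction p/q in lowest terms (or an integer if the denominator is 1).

Answer: 3/32

Derivation:
Let h be the number of horizontal steps (so 4-h are vertical). To end at (1,1) need (h+1)/2 right-steps and ((4-h)+1)/2 up-steps.
Sum over h with 1 ≤ h ≤ 3, h ≡ 1 (mod 2), 4-h ≡ 1 (mod 2):
h=1: C(4,1)·C(1,1)·C(3,2) = 4·1·3 = 12
h=3: C(4,3)·C(3,2)·C(1,1) = 4·3·1 = 12
Total favorable: 24
Total paths: 4^4 = 256
P = 24/256 = 3/32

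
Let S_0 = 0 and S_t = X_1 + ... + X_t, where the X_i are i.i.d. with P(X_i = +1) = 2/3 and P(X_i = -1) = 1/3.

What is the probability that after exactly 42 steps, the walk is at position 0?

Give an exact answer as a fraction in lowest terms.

Answer: 376269525965864960/36472996377170786403

Derivation:
To be at 0 after 42 steps: need exactly 21 steps of +1 and 21 of -1.
Number of such sequences: C(42,21) = 538257874440
Each has probability (2/3)^21 · (1/3)^21 = 2097152/109418989131512359209
P = 538257874440 · 2097152/109418989131512359209 = 376269525965864960/36472996377170786403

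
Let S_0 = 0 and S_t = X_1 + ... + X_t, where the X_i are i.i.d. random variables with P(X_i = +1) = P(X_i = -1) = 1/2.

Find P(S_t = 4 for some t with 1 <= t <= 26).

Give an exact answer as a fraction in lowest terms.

Count via complement. Let g(t,s) = #length-t paths at position s with S_1..S_t all ≠ 4.
g(t,s) = g(t-1,s-1) + g(t-1,s+1) for s ≠ 4; g(t,4) = 0.
t=0: g(0,0)=1
t=1: g(1,-1)=1 g(1,1)=1
t=2: g(2,-2)=1 g(2,0)=2 g(2,2)=1
t=3: g(3,-3)=1 g(3,-1)=3 g(3,1)=3 g(3,3)=1
t=4: g(4,-4)=1 g(4,-2)=4 g(4,0)=6 g(4,2)=4
t=5: g(5,-5)=1 g(5,-3)=5 g(5,-1)=10 g(5,1)=10 g(5,3)=4
t=6: g(6,-6)=1 g(6,-4)=6 g(6,-2)=15 g(6,0)=20 g(6,2)=14
t=7: g(7,-7)=1 g(7,-5)=7 g(7,-3)=21 g(7,-1)=35 g(7,1)=34 g(7,3)=14
t=8: g(8,-8)=1 g(8,-6)=8 g(8,-4)=28 g(8,-2)=56 g(8,0)=69 g(8,2)=48
t=9: g(9,-9)=1 g(9,-7)=9 g(9,-5)=36 g(9,-3)=84 g(9,-1)=125 g(9,1)=117 g(9,3)=48
t=10: g(10,-10)=1 g(10,-8)=10 g(10,-6)=45 g(10,-4)=120 g(10,-2)=209 g(10,0)=242 g(10,2)=165
t=11: g(11,-11)=1 g(11,-9)=11 g(11,-7)=55 g(11,-5)=165 g(11,-3)=329 g(11,-1)=451 g(11,1)=407 g(11,3)=165
t=12: g(12,-12)=1 g(12,-10)=12 g(12,-8)=66 g(12,-6)=220 g(12,-4)=494 g(12,-2)=780 g(12,0)=858 g(12,2)=572
t=13: g(13,-13)=1 g(13,-11)=13 g(13,-9)=78 g(13,-7)=286 g(13,-5)=714 g(13,-3)=1274 g(13,-1)=1638 g(13,1)=1430 g(13,3)=572
t=14: g(14,-14)=1 g(14,-12)=14 g(14,-10)=91 g(14,-8)=364 g(14,-6)=1000 g(14,-4)=1988 g(14,-2)=2912 g(14,0)=3068 g(14,2)=2002
t=15: g(15,-15)=1 g(15,-13)=15 g(15,-11)=105 g(15,-9)=455 g(15,-7)=1364 g(15,-5)=2988 g(15,-3)=4900 g(15,-1)=5980 g(15,1)=5070 g(15,3)=2002
t=16: g(16,-16)=1 g(16,-14)=16 g(16,-12)=120 g(16,-10)=560 g(16,-8)=1819 g(16,-6)=4352 g(16,-4)=7888 g(16,-2)=10880 g(16,0)=11050 g(16,2)=7072
t=17: g(17,-17)=1 g(17,-15)=17 g(17,-13)=136 g(17,-11)=680 g(17,-9)=2379 g(17,-7)=6171 g(17,-5)=12240 g(17,-3)=18768 g(17,-1)=21930 g(17,1)=18122 g(17,3)=7072
t=18: g(18,-18)=1 g(18,-16)=18 g(18,-14)=153 g(18,-12)=816 g(18,-10)=3059 g(18,-8)=8550 g(18,-6)=18411 g(18,-4)=31008 g(18,-2)=40698 g(18,0)=40052 g(18,2)=25194
t=19: g(19,-19)=1 g(19,-17)=19 g(19,-15)=171 g(19,-13)=969 g(19,-11)=3875 g(19,-9)=11609 g(19,-7)=26961 g(19,-5)=49419 g(19,-3)=71706 g(19,-1)=80750 g(19,1)=65246 g(19,3)=25194
t=20: g(20,-20)=1 g(20,-18)=20 g(20,-16)=190 g(20,-14)=1140 g(20,-12)=4844 g(20,-10)=15484 g(20,-8)=38570 g(20,-6)=76380 g(20,-4)=121125 g(20,-2)=152456 g(20,0)=145996 g(20,2)=90440
t=21: g(21,-21)=1 g(21,-19)=21 g(21,-17)=210 g(21,-15)=1330 g(21,-13)=5984 g(21,-11)=20328 g(21,-9)=54054 g(21,-7)=114950 g(21,-5)=197505 g(21,-3)=273581 g(21,-1)=298452 g(21,1)=236436 g(21,3)=90440
t=22: g(22,-22)=1 g(22,-20)=22 g(22,-18)=231 g(22,-16)=1540 g(22,-14)=7314 g(22,-12)=26312 g(22,-10)=74382 g(22,-8)=169004 g(22,-6)=312455 g(22,-4)=471086 g(22,-2)=572033 g(22,0)=534888 g(22,2)=326876
t=23: g(23,-23)=1 g(23,-21)=23 g(23,-19)=253 g(23,-17)=1771 g(23,-15)=8854 g(23,-13)=33626 g(23,-11)=100694 g(23,-9)=243386 g(23,-7)=481459 g(23,-5)=783541 g(23,-3)=1043119 g(23,-1)=1106921 g(23,1)=861764 g(23,3)=326876
t=24: g(24,-24)=1 g(24,-22)=24 g(24,-20)=276 g(24,-18)=2024 g(24,-16)=10625 g(24,-14)=42480 g(24,-12)=134320 g(24,-10)=344080 g(24,-8)=724845 g(24,-6)=1265000 g(24,-4)=1826660 g(24,-2)=2150040 g(24,0)=1968685 g(24,2)=1188640
t=25: g(25,-25)=1 g(25,-23)=25 g(25,-21)=300 g(25,-19)=2300 g(25,-17)=12649 g(25,-15)=53105 g(25,-13)=176800 g(25,-11)=478400 g(25,-9)=1068925 g(25,-7)=1989845 g(25,-5)=3091660 g(25,-3)=3976700 g(25,-1)=4118725 g(25,1)=3157325 g(25,3)=1188640
t=26: g(26,-26)=1 g(26,-24)=26 g(26,-22)=325 g(26,-20)=2600 g(26,-18)=14949 g(26,-16)=65754 g(26,-14)=229905 g(26,-12)=655200 g(26,-10)=1547325 g(26,-8)=3058770 g(26,-6)=5081505 g(26,-4)=7068360 g(26,-2)=8095425 g(26,0)=7276050 g(26,2)=4345965
Paths never hitting 4: Σ_s g(26,s) = 37442160
Paths hitting 4: 2^26 - 37442160 = 29666704
P = 29666704/67108864 = 1854169/4194304

Answer: 1854169/4194304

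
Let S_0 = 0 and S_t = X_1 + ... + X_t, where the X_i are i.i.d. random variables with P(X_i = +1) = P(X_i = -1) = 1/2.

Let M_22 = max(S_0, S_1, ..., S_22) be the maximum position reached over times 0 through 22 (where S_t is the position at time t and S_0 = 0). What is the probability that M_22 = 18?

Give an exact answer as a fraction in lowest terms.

Answer: 231/4194304

Derivation:
Let M_22 = max(S_0,...,S_22). Use the reflection principle: for j ≥ 1, #{paths with M_22 ≥ j} = #{S_22 ≥ j} + #{S_22 ≥ j+1}.
By reflection, #{M_22 ≥ 18} = #{S_22 ≥ 18} + #{S_22 ≥ 19} = 254 + 23 = 277.
#{M_22 ≥ 19} = #{S_22 ≥ 19} + #{S_22 ≥ 20} = 23 + 23 = 46.
#{M_22 = 18} = 277 - 46 = 231.
P(M_22 = 18) = 231/4194304 = 231/4194304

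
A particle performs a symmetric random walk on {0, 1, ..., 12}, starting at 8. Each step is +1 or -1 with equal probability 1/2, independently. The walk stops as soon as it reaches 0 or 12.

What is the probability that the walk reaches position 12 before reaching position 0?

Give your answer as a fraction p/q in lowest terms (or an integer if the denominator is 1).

Answer: 2/3

Derivation:
Symmetric walk (p = 1/2): the harmonic-function argument gives P(hit 12 before 0 | start at 8) = a/N.
P = 8/12 = 2/3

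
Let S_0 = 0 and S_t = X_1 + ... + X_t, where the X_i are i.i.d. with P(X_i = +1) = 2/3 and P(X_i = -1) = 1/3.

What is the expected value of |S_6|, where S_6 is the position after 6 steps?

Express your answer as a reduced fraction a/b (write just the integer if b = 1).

S_6 takes values m ≡ 0 (mod 2) with |m| ≤ 6; P(S_6=m) = C(6,(6+m)/2) · (2/3)^((6+m)/2) · (1/3)^((6-m)/2).
Distribution: P(S=-6)=1/729, P(S=-4)=4/243, P(S=-2)=20/243, P(S=0)=160/729, P(S=2)=80/243, P(S=4)=64/243, P(S=6)=64/729
E[|S_6|] = Σ_m |m|·P(S_6=m) = 602/243

Answer: 602/243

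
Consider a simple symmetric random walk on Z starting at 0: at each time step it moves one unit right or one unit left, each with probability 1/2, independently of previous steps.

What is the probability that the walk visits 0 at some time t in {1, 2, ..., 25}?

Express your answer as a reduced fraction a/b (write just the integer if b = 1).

Answer: 3518265/4194304

Derivation:
Count via complement. Let g(t,s) = #length-t paths at position s with S_1..S_t all ≠ 0.
g(t,s) = g(t-1,s-1) + g(t-1,s+1) for s ≠ 0; g(t,0) = 0.
t=0: g(0,0)=1
t=1: g(1,-1)=1 g(1,1)=1
t=2: g(2,-2)=1 g(2,2)=1
t=3: g(3,-3)=1 g(3,-1)=1 g(3,1)=1 g(3,3)=1
t=4: g(4,-4)=1 g(4,-2)=2 g(4,2)=2 g(4,4)=1
t=5: g(5,-5)=1 g(5,-3)=3 g(5,-1)=2 g(5,1)=2 g(5,3)=3 g(5,5)=1
t=6: g(6,-6)=1 g(6,-4)=4 g(6,-2)=5 g(6,2)=5 g(6,4)=4 g(6,6)=1
t=7: g(7,-7)=1 g(7,-5)=5 g(7,-3)=9 g(7,-1)=5 g(7,1)=5 g(7,3)=9 g(7,5)=5 g(7,7)=1
t=8: g(8,-8)=1 g(8,-6)=6 g(8,-4)=14 g(8,-2)=14 g(8,2)=14 g(8,4)=14 g(8,6)=6 g(8,8)=1
t=9: g(9,-9)=1 g(9,-7)=7 g(9,-5)=20 g(9,-3)=28 g(9,-1)=14 g(9,1)=14 g(9,3)=28 g(9,5)=20 g(9,7)=7 g(9,9)=1
t=10: g(10,-10)=1 g(10,-8)=8 g(10,-6)=27 g(10,-4)=48 g(10,-2)=42 g(10,2)=42 g(10,4)=48 g(10,6)=27 g(10,8)=8 g(10,10)=1
t=11: g(11,-11)=1 g(11,-9)=9 g(11,-7)=35 g(11,-5)=75 g(11,-3)=90 g(11,-1)=42 g(11,1)=42 g(11,3)=90 g(11,5)=75 g(11,7)=35 g(11,9)=9 g(11,11)=1
t=12: g(12,-12)=1 g(12,-10)=10 g(12,-8)=44 g(12,-6)=110 g(12,-4)=165 g(12,-2)=132 g(12,2)=132 g(12,4)=165 g(12,6)=110 g(12,8)=44 g(12,10)=10 g(12,12)=1
t=13: g(13,-13)=1 g(13,-11)=11 g(13,-9)=54 g(13,-7)=154 g(13,-5)=275 g(13,-3)=297 g(13,-1)=132 g(13,1)=132 g(13,3)=297 g(13,5)=275 g(13,7)=154 g(13,9)=54 g(13,11)=11 g(13,13)=1
t=14: g(14,-14)=1 g(14,-12)=12 g(14,-10)=65 g(14,-8)=208 g(14,-6)=429 g(14,-4)=572 g(14,-2)=429 g(14,2)=429 g(14,4)=572 g(14,6)=429 g(14,8)=208 g(14,10)=65 g(14,12)=12 g(14,14)=1
t=15: g(15,-15)=1 g(15,-13)=13 g(15,-11)=77 g(15,-9)=273 g(15,-7)=637 g(15,-5)=1001 g(15,-3)=1001 g(15,-1)=429 g(15,1)=429 g(15,3)=1001 g(15,5)=1001 g(15,7)=637 g(15,9)=273 g(15,11)=77 g(15,13)=13 g(15,15)=1
t=16: g(16,-16)=1 g(16,-14)=14 g(16,-12)=90 g(16,-10)=350 g(16,-8)=910 g(16,-6)=1638 g(16,-4)=2002 g(16,-2)=1430 g(16,2)=1430 g(16,4)=2002 g(16,6)=1638 g(16,8)=910 g(16,10)=350 g(16,12)=90 g(16,14)=14 g(16,16)=1
t=17: g(17,-17)=1 g(17,-15)=15 g(17,-13)=104 g(17,-11)=440 g(17,-9)=1260 g(17,-7)=2548 g(17,-5)=3640 g(17,-3)=3432 g(17,-1)=1430 g(17,1)=1430 g(17,3)=3432 g(17,5)=3640 g(17,7)=2548 g(17,9)=1260 g(17,11)=440 g(17,13)=104 g(17,15)=15 g(17,17)=1
t=18: g(18,-18)=1 g(18,-16)=16 g(18,-14)=119 g(18,-12)=544 g(18,-10)=1700 g(18,-8)=3808 g(18,-6)=6188 g(18,-4)=7072 g(18,-2)=4862 g(18,2)=4862 g(18,4)=7072 g(18,6)=6188 g(18,8)=3808 g(18,10)=1700 g(18,12)=544 g(18,14)=119 g(18,16)=16 g(18,18)=1
t=19: g(19,-19)=1 g(19,-17)=17 g(19,-15)=135 g(19,-13)=663 g(19,-11)=2244 g(19,-9)=5508 g(19,-7)=9996 g(19,-5)=13260 g(19,-3)=11934 g(19,-1)=4862 g(19,1)=4862 g(19,3)=11934 g(19,5)=13260 g(19,7)=9996 g(19,9)=5508 g(19,11)=2244 g(19,13)=663 g(19,15)=135 g(19,17)=17 g(19,19)=1
t=20: g(20,-20)=1 g(20,-18)=18 g(20,-16)=152 g(20,-14)=798 g(20,-12)=2907 g(20,-10)=7752 g(20,-8)=15504 g(20,-6)=23256 g(20,-4)=25194 g(20,-2)=16796 g(20,2)=16796 g(20,4)=25194 g(20,6)=23256 g(20,8)=15504 g(20,10)=7752 g(20,12)=2907 g(20,14)=798 g(20,16)=152 g(20,18)=18 g(20,20)=1
t=21: g(21,-21)=1 g(21,-19)=19 g(21,-17)=170 g(21,-15)=950 g(21,-13)=3705 g(21,-11)=10659 g(21,-9)=23256 g(21,-7)=38760 g(21,-5)=48450 g(21,-3)=41990 g(21,-1)=16796 g(21,1)=16796 g(21,3)=41990 g(21,5)=48450 g(21,7)=38760 g(21,9)=23256 g(21,11)=10659 g(21,13)=3705 g(21,15)=950 g(21,17)=170 g(21,19)=19 g(21,21)=1
t=22: g(22,-22)=1 g(22,-20)=20 g(22,-18)=189 g(22,-16)=1120 g(22,-14)=4655 g(22,-12)=14364 g(22,-10)=33915 g(22,-8)=62016 g(22,-6)=87210 g(22,-4)=90440 g(22,-2)=58786 g(22,2)=58786 g(22,4)=90440 g(22,6)=87210 g(22,8)=62016 g(22,10)=33915 g(22,12)=14364 g(22,14)=4655 g(22,16)=1120 g(22,18)=189 g(22,20)=20 g(22,22)=1
t=23: g(23,-23)=1 g(23,-21)=21 g(23,-19)=209 g(23,-17)=1309 g(23,-15)=5775 g(23,-13)=19019 g(23,-11)=48279 g(23,-9)=95931 g(23,-7)=149226 g(23,-5)=177650 g(23,-3)=149226 g(23,-1)=58786 g(23,1)=58786 g(23,3)=149226 g(23,5)=177650 g(23,7)=149226 g(23,9)=95931 g(23,11)=48279 g(23,13)=19019 g(23,15)=5775 g(23,17)=1309 g(23,19)=209 g(23,21)=21 g(23,23)=1
t=24: g(24,-24)=1 g(24,-22)=22 g(24,-20)=230 g(24,-18)=1518 g(24,-16)=7084 g(24,-14)=24794 g(24,-12)=67298 g(24,-10)=144210 g(24,-8)=245157 g(24,-6)=326876 g(24,-4)=326876 g(24,-2)=208012 g(24,2)=208012 g(24,4)=326876 g(24,6)=326876 g(24,8)=245157 g(24,10)=144210 g(24,12)=67298 g(24,14)=24794 g(24,16)=7084 g(24,18)=1518 g(24,20)=230 g(24,22)=22 g(24,24)=1
t=25: g(25,-25)=1 g(25,-23)=23 g(25,-21)=252 g(25,-19)=1748 g(25,-17)=8602 g(25,-15)=31878 g(25,-13)=92092 g(25,-11)=211508 g(25,-9)=389367 g(25,-7)=572033 g(25,-5)=653752 g(25,-3)=534888 g(25,-1)=208012 g(25,1)=208012 g(25,3)=534888 g(25,5)=653752 g(25,7)=572033 g(25,9)=389367 g(25,11)=211508 g(25,13)=92092 g(25,15)=31878 g(25,17)=8602 g(25,19)=1748 g(25,21)=252 g(25,23)=23 g(25,25)=1
Paths never hitting 0: Σ_s g(25,s) = 5408312
Paths hitting 0: 2^25 - 5408312 = 28146120
P = 28146120/33554432 = 3518265/4194304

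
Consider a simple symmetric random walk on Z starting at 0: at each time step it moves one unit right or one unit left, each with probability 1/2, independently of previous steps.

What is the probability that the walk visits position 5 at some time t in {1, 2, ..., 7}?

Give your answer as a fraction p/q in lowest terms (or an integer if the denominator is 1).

Answer: 9/128

Derivation:
Count via complement. Let g(t,s) = #length-t paths at position s with S_1..S_t all ≠ 5.
g(t,s) = g(t-1,s-1) + g(t-1,s+1) for s ≠ 5; g(t,5) = 0.
t=0: g(0,0)=1
t=1: g(1,-1)=1 g(1,1)=1
t=2: g(2,-2)=1 g(2,0)=2 g(2,2)=1
t=3: g(3,-3)=1 g(3,-1)=3 g(3,1)=3 g(3,3)=1
t=4: g(4,-4)=1 g(4,-2)=4 g(4,0)=6 g(4,2)=4 g(4,4)=1
t=5: g(5,-5)=1 g(5,-3)=5 g(5,-1)=10 g(5,1)=10 g(5,3)=5
t=6: g(6,-6)=1 g(6,-4)=6 g(6,-2)=15 g(6,0)=20 g(6,2)=15 g(6,4)=5
t=7: g(7,-7)=1 g(7,-5)=7 g(7,-3)=21 g(7,-1)=35 g(7,1)=35 g(7,3)=20
Paths never hitting 5: Σ_s g(7,s) = 119
Paths hitting 5: 2^7 - 119 = 9
P = 9/128 = 9/128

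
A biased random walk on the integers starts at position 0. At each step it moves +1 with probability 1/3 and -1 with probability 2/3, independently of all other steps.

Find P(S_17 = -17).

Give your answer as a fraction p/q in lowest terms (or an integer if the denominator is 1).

Answer: 131072/129140163

Derivation:
To reach position -17 after 17 steps: need 0 steps of +1 and 17 steps of -1.
Number of such sequences: C(17,0) = 1
Each has probability (1/3)^0 · (2/3)^17 = 131072/129140163
P = 1 · 131072/129140163 = 131072/129140163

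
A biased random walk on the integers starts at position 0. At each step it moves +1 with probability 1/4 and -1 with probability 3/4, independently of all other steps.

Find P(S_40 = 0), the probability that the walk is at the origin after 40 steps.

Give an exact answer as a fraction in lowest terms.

To be at 0 after 40 steps: need exactly 20 steps of +1 and 20 of -1.
Number of such sequences: C(40,20) = 137846528820
Each has probability (1/4)^20 · (3/4)^20 = 3486784401/1208925819614629174706176
P = 137846528820 · 3486784401/1208925819614629174706176 = 120160281605393234205/302231454903657293676544

Answer: 120160281605393234205/302231454903657293676544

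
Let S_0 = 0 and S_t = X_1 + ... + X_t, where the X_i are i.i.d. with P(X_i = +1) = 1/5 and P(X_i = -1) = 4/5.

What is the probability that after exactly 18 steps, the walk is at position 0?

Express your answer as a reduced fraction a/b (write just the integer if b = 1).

Answer: 2549088256/762939453125

Derivation:
To be at 0 after 18 steps: need exactly 9 steps of +1 and 9 of -1.
Number of such sequences: C(18,9) = 48620
Each has probability (1/5)^9 · (4/5)^9 = 262144/3814697265625
P = 48620 · 262144/3814697265625 = 2549088256/762939453125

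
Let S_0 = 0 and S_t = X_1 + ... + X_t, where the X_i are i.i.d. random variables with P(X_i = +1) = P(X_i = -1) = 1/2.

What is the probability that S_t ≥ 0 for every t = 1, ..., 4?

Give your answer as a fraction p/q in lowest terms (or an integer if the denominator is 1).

Let f(t,s) = #length-t paths at position s with S_1..S_t all ≥ 0.
f(t,s) = f(t-1,s-1) + f(t-1,s+1) for s ≥ 0; f(t,s) = 0 for s < 0.
t=0: f(0,0)=1
t=1: f(1,1)=1
t=2: f(2,0)=1 f(2,2)=1
t=3: f(3,1)=2 f(3,3)=1
t=4: f(4,0)=2 f(4,2)=3 f(4,4)=1
Σ_s f(4,s) = 6
P = 6/16 = 3/8

Answer: 3/8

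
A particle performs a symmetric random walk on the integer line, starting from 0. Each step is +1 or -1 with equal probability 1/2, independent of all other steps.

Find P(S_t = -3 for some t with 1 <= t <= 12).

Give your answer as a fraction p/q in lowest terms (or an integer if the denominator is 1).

Count via complement. Let g(t,s) = #length-t paths at position s with S_1..S_t all ≠ -3.
g(t,s) = g(t-1,s-1) + g(t-1,s+1) for s ≠ -3; g(t,-3) = 0.
t=0: g(0,0)=1
t=1: g(1,-1)=1 g(1,1)=1
t=2: g(2,-2)=1 g(2,0)=2 g(2,2)=1
t=3: g(3,-1)=3 g(3,1)=3 g(3,3)=1
t=4: g(4,-2)=3 g(4,0)=6 g(4,2)=4 g(4,4)=1
t=5: g(5,-1)=9 g(5,1)=10 g(5,3)=5 g(5,5)=1
t=6: g(6,-2)=9 g(6,0)=19 g(6,2)=15 g(6,4)=6 g(6,6)=1
t=7: g(7,-1)=28 g(7,1)=34 g(7,3)=21 g(7,5)=7 g(7,7)=1
t=8: g(8,-2)=28 g(8,0)=62 g(8,2)=55 g(8,4)=28 g(8,6)=8 g(8,8)=1
t=9: g(9,-1)=90 g(9,1)=117 g(9,3)=83 g(9,5)=36 g(9,7)=9 g(9,9)=1
t=10: g(10,-2)=90 g(10,0)=207 g(10,2)=200 g(10,4)=119 g(10,6)=45 g(10,8)=10 g(10,10)=1
t=11: g(11,-1)=297 g(11,1)=407 g(11,3)=319 g(11,5)=164 g(11,7)=55 g(11,9)=11 g(11,11)=1
t=12: g(12,-2)=297 g(12,0)=704 g(12,2)=726 g(12,4)=483 g(12,6)=219 g(12,8)=66 g(12,10)=12 g(12,12)=1
Paths never hitting -3: Σ_s g(12,s) = 2508
Paths hitting -3: 2^12 - 2508 = 1588
P = 1588/4096 = 397/1024

Answer: 397/1024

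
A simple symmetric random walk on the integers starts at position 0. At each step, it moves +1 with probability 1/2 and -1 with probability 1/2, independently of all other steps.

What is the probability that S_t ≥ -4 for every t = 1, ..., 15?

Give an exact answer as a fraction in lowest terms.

Let f(t,s) = #length-t paths at position s with S_1..S_t all ≥ -4.
f(t,s) = f(t-1,s-1) + f(t-1,s+1) for s ≥ -4; f(t,s) = 0 for s < -4.
t=0: f(0,0)=1
t=1: f(1,-1)=1 f(1,1)=1
t=2: f(2,-2)=1 f(2,0)=2 f(2,2)=1
t=3: f(3,-3)=1 f(3,-1)=3 f(3,1)=3 f(3,3)=1
t=4: f(4,-4)=1 f(4,-2)=4 f(4,0)=6 f(4,2)=4 f(4,4)=1
t=5: f(5,-3)=5 f(5,-1)=10 f(5,1)=10 f(5,3)=5 f(5,5)=1
t=6: f(6,-4)=5 f(6,-2)=15 f(6,0)=20 f(6,2)=15 f(6,4)=6 f(6,6)=1
t=7: f(7,-3)=20 f(7,-1)=35 f(7,1)=35 f(7,3)=21 f(7,5)=7 f(7,7)=1
t=8: f(8,-4)=20 f(8,-2)=55 f(8,0)=70 f(8,2)=56 f(8,4)=28 f(8,6)=8 f(8,8)=1
t=9: f(9,-3)=75 f(9,-1)=125 f(9,1)=126 f(9,3)=84 f(9,5)=36 f(9,7)=9 f(9,9)=1
t=10: f(10,-4)=75 f(10,-2)=200 f(10,0)=251 f(10,2)=210 f(10,4)=120 f(10,6)=45 f(10,8)=10 f(10,10)=1
t=11: f(11,-3)=275 f(11,-1)=451 f(11,1)=461 f(11,3)=330 f(11,5)=165 f(11,7)=55 f(11,9)=11 f(11,11)=1
t=12: f(12,-4)=275 f(12,-2)=726 f(12,0)=912 f(12,2)=791 f(12,4)=495 f(12,6)=220 f(12,8)=66 f(12,10)=12 f(12,12)=1
t=13: f(13,-3)=1001 f(13,-1)=1638 f(13,1)=1703 f(13,3)=1286 f(13,5)=715 f(13,7)=286 f(13,9)=78 f(13,11)=13 f(13,13)=1
t=14: f(14,-4)=1001 f(14,-2)=2639 f(14,0)=3341 f(14,2)=2989 f(14,4)=2001 f(14,6)=1001 f(14,8)=364 f(14,10)=91 f(14,12)=14 f(14,14)=1
t=15: f(15,-3)=3640 f(15,-1)=5980 f(15,1)=6330 f(15,3)=4990 f(15,5)=3002 f(15,7)=1365 f(15,9)=455 f(15,11)=105 f(15,13)=15 f(15,15)=1
Σ_s f(15,s) = 25883
P = 25883/32768 = 25883/32768

Answer: 25883/32768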